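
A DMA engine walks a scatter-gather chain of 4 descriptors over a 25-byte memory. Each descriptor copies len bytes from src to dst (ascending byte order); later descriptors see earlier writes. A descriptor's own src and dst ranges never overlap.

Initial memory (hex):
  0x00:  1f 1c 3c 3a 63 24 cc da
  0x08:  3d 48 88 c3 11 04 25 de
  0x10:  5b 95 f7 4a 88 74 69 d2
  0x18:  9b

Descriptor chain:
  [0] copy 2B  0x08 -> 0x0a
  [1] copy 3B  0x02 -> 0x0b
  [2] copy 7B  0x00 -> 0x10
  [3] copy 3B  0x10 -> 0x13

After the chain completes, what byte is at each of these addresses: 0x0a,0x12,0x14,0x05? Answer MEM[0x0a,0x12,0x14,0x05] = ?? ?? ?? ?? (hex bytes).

MEM[0x0a,0x12,0x14,0x05] = 3d 3c 1c 24

D0: mem[0x0a..0x0b] <- [3d 48]
D1: mem[0x0b..0x0d] <- [3c 3a 63]
D2: mem[0x10..0x16] <- [1f 1c 3c 3a 63 24 cc]
D3: mem[0x13..0x15] <- [1f 1c 3c]
query mem[0x0a]=0x3d, mem[0x12]=0x3c, mem[0x14]=0x1c, mem[0x05]=0x24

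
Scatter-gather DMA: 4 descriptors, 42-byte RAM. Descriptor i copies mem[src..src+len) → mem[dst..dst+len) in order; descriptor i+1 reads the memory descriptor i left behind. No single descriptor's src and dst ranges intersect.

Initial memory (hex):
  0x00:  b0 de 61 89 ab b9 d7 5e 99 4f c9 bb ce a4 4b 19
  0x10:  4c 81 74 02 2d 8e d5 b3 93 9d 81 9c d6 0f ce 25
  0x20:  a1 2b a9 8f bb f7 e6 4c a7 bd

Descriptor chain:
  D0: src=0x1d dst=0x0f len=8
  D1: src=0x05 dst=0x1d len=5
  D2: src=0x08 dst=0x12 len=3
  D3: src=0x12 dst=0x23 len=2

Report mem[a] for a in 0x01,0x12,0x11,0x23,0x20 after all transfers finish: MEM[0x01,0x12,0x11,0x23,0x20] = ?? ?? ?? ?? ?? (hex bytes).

MEM[0x01,0x12,0x11,0x23,0x20] = de 99 25 99 99

  after D0: wrote 8B at 0x0f = 0fce25a12ba98fbb
  after D1: wrote 5B at 0x1d = b9d75e994f
  after D2: wrote 3B at 0x12 = 994fc9
  after D3: wrote 2B at 0x23 = 994f
query mem[0x01]=0xde, mem[0x12]=0x99, mem[0x11]=0x25, mem[0x23]=0x99, mem[0x20]=0x99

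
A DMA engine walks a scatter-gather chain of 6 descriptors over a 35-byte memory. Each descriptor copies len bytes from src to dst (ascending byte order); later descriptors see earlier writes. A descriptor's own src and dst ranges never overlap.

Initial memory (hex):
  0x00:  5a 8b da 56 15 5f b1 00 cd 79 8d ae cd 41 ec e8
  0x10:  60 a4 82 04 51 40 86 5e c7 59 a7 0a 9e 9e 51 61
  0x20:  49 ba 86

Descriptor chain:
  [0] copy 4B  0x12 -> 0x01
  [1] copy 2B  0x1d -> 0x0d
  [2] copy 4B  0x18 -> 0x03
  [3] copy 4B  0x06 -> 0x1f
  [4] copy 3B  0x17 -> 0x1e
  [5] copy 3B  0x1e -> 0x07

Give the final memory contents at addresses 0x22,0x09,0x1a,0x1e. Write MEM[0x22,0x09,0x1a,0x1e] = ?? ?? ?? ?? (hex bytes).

#0 dst[0x01+4] := {0x82,0x04,0x51,0x40}
#1 dst[0x0d+2] := {0x9e,0x51}
#2 dst[0x03+4] := {0xc7,0x59,0xa7,0x0a}
#3 dst[0x1f+4] := {0x0a,0x00,0xcd,0x79}
#4 dst[0x1e+3] := {0x5e,0xc7,0x59}
#5 dst[0x07+3] := {0x5e,0xc7,0x59}
query mem[0x22]=0x79, mem[0x09]=0x59, mem[0x1a]=0xa7, mem[0x1e]=0x5e

MEM[0x22,0x09,0x1a,0x1e] = 79 59 a7 5e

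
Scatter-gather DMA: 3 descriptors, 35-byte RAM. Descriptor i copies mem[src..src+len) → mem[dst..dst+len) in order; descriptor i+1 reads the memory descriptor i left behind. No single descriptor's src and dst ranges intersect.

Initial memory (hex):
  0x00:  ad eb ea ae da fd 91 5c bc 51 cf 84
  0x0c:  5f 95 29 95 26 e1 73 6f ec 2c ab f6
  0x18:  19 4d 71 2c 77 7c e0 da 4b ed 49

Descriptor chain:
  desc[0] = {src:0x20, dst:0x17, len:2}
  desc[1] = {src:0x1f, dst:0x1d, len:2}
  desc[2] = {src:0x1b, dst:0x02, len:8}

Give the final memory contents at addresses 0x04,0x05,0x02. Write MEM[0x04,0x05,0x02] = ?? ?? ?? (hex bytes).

MEM[0x04,0x05,0x02] = da 4b 2c

  after D0: wrote 2B at 0x17 = 4bed
  after D1: wrote 2B at 0x1d = da4b
  after D2: wrote 8B at 0x02 = 2c77da4bda4bed49
query mem[0x04]=0xda, mem[0x05]=0x4b, mem[0x02]=0x2c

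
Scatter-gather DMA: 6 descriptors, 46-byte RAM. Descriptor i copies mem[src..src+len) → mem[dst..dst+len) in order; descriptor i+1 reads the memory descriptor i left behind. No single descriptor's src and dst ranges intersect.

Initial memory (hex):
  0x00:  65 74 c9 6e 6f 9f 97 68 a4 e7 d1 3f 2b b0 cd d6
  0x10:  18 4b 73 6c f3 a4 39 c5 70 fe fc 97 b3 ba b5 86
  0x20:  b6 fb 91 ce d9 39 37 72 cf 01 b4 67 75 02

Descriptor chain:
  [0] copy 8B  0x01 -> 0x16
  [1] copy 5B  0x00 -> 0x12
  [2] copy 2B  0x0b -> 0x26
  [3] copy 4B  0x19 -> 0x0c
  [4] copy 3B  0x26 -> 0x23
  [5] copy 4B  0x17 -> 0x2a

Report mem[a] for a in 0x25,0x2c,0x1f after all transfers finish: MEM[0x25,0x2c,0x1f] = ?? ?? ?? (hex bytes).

MEM[0x25,0x2c,0x1f] = cf 6f 86

#0 dst[0x16+8] := {0x74,0xc9,0x6e,0x6f,0x9f,0x97,0x68,0xa4}
#1 dst[0x12+5] := {0x65,0x74,0xc9,0x6e,0x6f}
#2 dst[0x26+2] := {0x3f,0x2b}
#3 dst[0x0c+4] := {0x6f,0x9f,0x97,0x68}
#4 dst[0x23+3] := {0x3f,0x2b,0xcf}
#5 dst[0x2a+4] := {0xc9,0x6e,0x6f,0x9f}
query mem[0x25]=0xcf, mem[0x2c]=0x6f, mem[0x1f]=0x86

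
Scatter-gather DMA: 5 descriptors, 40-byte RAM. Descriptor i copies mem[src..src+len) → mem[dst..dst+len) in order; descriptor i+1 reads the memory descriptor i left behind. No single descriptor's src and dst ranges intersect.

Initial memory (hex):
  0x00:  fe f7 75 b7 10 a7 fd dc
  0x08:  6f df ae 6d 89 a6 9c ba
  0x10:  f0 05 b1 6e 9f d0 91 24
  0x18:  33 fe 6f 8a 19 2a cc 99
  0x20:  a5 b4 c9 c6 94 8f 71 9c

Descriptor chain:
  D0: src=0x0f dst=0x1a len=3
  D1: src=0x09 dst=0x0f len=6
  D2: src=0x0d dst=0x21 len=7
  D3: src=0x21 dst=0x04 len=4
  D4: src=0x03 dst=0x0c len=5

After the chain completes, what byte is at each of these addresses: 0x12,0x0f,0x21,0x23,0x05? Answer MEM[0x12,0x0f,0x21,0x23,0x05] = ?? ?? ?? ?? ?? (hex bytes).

MEM[0x12,0x0f,0x21,0x23,0x05] = 89 df a6 df 9c

#0 dst[0x1a+3] := {0xba,0xf0,0x05}
#1 dst[0x0f+6] := {0xdf,0xae,0x6d,0x89,0xa6,0x9c}
#2 dst[0x21+7] := {0xa6,0x9c,0xdf,0xae,0x6d,0x89,0xa6}
#3 dst[0x04+4] := {0xa6,0x9c,0xdf,0xae}
#4 dst[0x0c+5] := {0xb7,0xa6,0x9c,0xdf,0xae}
query mem[0x12]=0x89, mem[0x0f]=0xdf, mem[0x21]=0xa6, mem[0x23]=0xdf, mem[0x05]=0x9c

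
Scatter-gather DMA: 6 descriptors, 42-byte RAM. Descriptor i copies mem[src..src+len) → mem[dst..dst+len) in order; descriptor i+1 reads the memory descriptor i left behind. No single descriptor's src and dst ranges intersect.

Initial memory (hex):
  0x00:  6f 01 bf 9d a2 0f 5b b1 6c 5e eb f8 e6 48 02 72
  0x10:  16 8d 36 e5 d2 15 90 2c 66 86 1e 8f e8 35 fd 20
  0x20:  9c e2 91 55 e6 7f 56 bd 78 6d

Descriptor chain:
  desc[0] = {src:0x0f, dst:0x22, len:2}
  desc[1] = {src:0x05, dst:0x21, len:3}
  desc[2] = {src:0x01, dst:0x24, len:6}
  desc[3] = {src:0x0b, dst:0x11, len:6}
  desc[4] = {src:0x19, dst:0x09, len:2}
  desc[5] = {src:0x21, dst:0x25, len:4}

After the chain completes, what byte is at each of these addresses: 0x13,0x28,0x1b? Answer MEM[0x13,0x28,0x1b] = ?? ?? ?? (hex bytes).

MEM[0x13,0x28,0x1b] = 48 01 8f

D0: mem[0x22..0x23] <- [72 16]
D1: mem[0x21..0x23] <- [0f 5b b1]
D2: mem[0x24..0x29] <- [01 bf 9d a2 0f 5b]
D3: mem[0x11..0x16] <- [f8 e6 48 02 72 16]
D4: mem[0x09..0x0a] <- [86 1e]
D5: mem[0x25..0x28] <- [0f 5b b1 01]
query mem[0x13]=0x48, mem[0x28]=0x01, mem[0x1b]=0x8f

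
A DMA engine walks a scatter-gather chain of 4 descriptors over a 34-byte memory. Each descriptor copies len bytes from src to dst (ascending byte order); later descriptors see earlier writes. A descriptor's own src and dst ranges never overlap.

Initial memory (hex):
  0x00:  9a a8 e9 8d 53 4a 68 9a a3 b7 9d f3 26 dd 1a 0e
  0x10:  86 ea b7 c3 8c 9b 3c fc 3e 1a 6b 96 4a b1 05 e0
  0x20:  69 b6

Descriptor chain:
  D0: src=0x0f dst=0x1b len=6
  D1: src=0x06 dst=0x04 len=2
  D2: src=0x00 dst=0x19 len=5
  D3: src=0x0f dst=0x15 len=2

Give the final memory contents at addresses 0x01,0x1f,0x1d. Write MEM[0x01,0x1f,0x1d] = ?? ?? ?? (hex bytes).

MEM[0x01,0x1f,0x1d] = a8 c3 68

  after D0: wrote 6B at 0x1b = 0e86eab7c38c
  after D1: wrote 2B at 0x04 = 689a
  after D2: wrote 5B at 0x19 = 9aa8e98d68
  after D3: wrote 2B at 0x15 = 0e86
query mem[0x01]=0xa8, mem[0x1f]=0xc3, mem[0x1d]=0x68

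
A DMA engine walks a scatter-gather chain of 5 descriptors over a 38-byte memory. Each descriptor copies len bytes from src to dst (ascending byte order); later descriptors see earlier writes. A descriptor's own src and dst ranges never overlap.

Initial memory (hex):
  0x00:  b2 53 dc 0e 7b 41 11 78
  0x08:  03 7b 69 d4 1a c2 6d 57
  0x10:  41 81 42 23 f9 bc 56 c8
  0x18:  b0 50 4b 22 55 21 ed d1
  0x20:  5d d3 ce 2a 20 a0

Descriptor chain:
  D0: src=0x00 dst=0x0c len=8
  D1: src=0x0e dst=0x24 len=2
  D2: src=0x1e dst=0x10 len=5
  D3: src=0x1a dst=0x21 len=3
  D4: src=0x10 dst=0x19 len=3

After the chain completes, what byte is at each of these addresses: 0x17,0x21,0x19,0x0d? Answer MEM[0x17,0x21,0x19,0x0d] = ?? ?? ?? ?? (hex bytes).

MEM[0x17,0x21,0x19,0x0d] = c8 4b ed 53

#0 dst[0x0c+8] := {0xb2,0x53,0xdc,0x0e,0x7b,0x41,0x11,0x78}
#1 dst[0x24+2] := {0xdc,0x0e}
#2 dst[0x10+5] := {0xed,0xd1,0x5d,0xd3,0xce}
#3 dst[0x21+3] := {0x4b,0x22,0x55}
#4 dst[0x19+3] := {0xed,0xd1,0x5d}
query mem[0x17]=0xc8, mem[0x21]=0x4b, mem[0x19]=0xed, mem[0x0d]=0x53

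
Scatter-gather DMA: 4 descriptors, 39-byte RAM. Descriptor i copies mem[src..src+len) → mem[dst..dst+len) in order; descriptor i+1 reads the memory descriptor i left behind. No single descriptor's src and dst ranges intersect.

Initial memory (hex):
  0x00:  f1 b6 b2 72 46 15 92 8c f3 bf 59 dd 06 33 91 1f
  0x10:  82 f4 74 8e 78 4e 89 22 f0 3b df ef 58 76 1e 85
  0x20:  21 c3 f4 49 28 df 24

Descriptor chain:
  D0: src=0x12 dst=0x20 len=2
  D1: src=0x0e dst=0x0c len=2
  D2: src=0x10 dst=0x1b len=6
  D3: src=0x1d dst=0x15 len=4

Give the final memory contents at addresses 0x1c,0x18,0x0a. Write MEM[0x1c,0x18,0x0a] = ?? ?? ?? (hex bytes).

MEM[0x1c,0x18,0x0a] = f4 4e 59

#0 dst[0x20+2] := {0x74,0x8e}
#1 dst[0x0c+2] := {0x91,0x1f}
#2 dst[0x1b+6] := {0x82,0xf4,0x74,0x8e,0x78,0x4e}
#3 dst[0x15+4] := {0x74,0x8e,0x78,0x4e}
query mem[0x1c]=0xf4, mem[0x18]=0x4e, mem[0x0a]=0x59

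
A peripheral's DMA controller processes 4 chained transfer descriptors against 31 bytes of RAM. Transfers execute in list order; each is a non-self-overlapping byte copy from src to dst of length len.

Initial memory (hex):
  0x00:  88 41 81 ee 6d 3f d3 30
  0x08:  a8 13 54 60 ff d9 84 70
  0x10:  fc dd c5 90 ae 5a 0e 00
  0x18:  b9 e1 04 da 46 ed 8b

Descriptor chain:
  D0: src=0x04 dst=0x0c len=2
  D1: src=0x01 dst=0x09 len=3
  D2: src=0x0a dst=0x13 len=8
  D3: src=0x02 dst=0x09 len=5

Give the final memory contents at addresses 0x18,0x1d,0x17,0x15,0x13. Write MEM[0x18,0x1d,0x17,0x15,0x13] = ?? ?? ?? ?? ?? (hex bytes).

MEM[0x18,0x1d,0x17,0x15,0x13] = 70 ed 84 6d 81

D0: mem[0x0c..0x0d] <- [6d 3f]
D1: mem[0x09..0x0b] <- [41 81 ee]
D2: mem[0x13..0x1a] <- [81 ee 6d 3f 84 70 fc dd]
D3: mem[0x09..0x0d] <- [81 ee 6d 3f d3]
query mem[0x18]=0x70, mem[0x1d]=0xed, mem[0x17]=0x84, mem[0x15]=0x6d, mem[0x13]=0x81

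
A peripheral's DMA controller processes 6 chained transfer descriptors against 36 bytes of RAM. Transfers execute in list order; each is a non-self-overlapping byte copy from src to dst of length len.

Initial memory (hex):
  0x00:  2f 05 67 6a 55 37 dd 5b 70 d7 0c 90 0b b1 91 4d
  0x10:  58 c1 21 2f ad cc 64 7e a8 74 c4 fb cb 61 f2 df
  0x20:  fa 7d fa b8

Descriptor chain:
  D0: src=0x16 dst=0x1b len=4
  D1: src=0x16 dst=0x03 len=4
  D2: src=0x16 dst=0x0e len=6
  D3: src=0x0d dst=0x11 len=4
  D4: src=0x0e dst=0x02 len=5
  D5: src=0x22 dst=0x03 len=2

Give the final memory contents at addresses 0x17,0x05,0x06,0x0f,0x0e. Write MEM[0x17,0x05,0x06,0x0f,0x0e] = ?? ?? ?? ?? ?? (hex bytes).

[0] 0x16->0x1b len=4 : 64 7e a8 74
[1] 0x16->0x03 len=4 : 64 7e a8 74
[2] 0x16->0x0e len=6 : 64 7e a8 74 c4 64
[3] 0x0d->0x11 len=4 : b1 64 7e a8
[4] 0x0e->0x02 len=5 : 64 7e a8 b1 64
[5] 0x22->0x03 len=2 : fa b8
query mem[0x17]=0x7e, mem[0x05]=0xb1, mem[0x06]=0x64, mem[0x0f]=0x7e, mem[0x0e]=0x64

MEM[0x17,0x05,0x06,0x0f,0x0e] = 7e b1 64 7e 64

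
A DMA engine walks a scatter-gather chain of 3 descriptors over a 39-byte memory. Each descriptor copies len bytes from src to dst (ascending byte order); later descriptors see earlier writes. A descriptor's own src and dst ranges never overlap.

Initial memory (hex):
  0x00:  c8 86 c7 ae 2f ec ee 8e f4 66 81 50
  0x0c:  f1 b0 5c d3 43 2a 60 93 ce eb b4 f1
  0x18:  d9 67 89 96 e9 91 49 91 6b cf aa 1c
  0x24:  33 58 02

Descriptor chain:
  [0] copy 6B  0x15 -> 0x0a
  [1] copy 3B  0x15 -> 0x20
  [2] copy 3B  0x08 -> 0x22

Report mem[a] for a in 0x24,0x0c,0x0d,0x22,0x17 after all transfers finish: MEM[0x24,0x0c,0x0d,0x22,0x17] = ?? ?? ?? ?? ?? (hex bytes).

  after D0: wrote 6B at 0x0a = ebb4f1d96789
  after D1: wrote 3B at 0x20 = ebb4f1
  after D2: wrote 3B at 0x22 = f466eb
query mem[0x24]=0xeb, mem[0x0c]=0xf1, mem[0x0d]=0xd9, mem[0x22]=0xf4, mem[0x17]=0xf1

MEM[0x24,0x0c,0x0d,0x22,0x17] = eb f1 d9 f4 f1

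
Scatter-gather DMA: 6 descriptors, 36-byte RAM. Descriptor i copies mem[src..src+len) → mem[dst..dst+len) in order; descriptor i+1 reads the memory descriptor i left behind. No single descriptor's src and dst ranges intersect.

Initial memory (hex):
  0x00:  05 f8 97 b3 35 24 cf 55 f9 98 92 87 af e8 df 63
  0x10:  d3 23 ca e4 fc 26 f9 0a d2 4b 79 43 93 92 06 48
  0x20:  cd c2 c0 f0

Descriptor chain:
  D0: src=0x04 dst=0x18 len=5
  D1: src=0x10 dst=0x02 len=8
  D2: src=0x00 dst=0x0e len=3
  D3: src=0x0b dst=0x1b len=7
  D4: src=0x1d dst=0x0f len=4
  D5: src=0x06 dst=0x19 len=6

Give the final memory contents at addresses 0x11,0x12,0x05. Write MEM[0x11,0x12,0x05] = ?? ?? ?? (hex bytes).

MEM[0x11,0x12,0x05] = f8 d3 e4

[0] 0x04->0x18 len=5 : 35 24 cf 55 f9
[1] 0x10->0x02 len=8 : d3 23 ca e4 fc 26 f9 0a
[2] 0x00->0x0e len=3 : 05 f8 d3
[3] 0x0b->0x1b len=7 : 87 af e8 05 f8 d3 23
[4] 0x1d->0x0f len=4 : e8 05 f8 d3
[5] 0x06->0x19 len=6 : fc 26 f9 0a 92 87
query mem[0x11]=0xf8, mem[0x12]=0xd3, mem[0x05]=0xe4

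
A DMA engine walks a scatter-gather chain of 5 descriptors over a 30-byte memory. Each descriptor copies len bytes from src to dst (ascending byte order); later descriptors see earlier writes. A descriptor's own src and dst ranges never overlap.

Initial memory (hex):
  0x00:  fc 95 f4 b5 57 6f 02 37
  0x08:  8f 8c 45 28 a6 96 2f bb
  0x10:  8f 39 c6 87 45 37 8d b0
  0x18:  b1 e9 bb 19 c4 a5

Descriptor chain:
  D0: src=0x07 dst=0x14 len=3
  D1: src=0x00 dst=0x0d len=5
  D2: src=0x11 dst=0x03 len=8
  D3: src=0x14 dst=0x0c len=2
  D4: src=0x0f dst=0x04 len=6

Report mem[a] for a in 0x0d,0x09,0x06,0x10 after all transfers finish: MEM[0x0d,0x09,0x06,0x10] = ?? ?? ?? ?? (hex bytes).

[0] 0x07->0x14 len=3 : 37 8f 8c
[1] 0x00->0x0d len=5 : fc 95 f4 b5 57
[2] 0x11->0x03 len=8 : 57 c6 87 37 8f 8c b0 b1
[3] 0x14->0x0c len=2 : 37 8f
[4] 0x0f->0x04 len=6 : f4 b5 57 c6 87 37
query mem[0x0d]=0x8f, mem[0x09]=0x37, mem[0x06]=0x57, mem[0x10]=0xb5

MEM[0x0d,0x09,0x06,0x10] = 8f 37 57 b5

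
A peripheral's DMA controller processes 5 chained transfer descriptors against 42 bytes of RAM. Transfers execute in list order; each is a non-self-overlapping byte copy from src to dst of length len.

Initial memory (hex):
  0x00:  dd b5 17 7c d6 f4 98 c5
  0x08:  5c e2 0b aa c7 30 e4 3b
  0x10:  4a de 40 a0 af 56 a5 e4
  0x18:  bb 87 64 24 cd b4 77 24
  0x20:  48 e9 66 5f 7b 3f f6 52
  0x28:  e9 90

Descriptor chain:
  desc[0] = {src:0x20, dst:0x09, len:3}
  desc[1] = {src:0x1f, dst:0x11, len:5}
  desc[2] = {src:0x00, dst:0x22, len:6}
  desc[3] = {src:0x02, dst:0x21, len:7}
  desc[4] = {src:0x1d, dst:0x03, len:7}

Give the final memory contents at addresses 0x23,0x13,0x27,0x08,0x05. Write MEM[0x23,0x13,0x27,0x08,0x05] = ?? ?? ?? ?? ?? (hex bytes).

#0 dst[0x09+3] := {0x48,0xe9,0x66}
#1 dst[0x11+5] := {0x24,0x48,0xe9,0x66,0x5f}
#2 dst[0x22+6] := {0xdd,0xb5,0x17,0x7c,0xd6,0xf4}
#3 dst[0x21+7] := {0x17,0x7c,0xd6,0xf4,0x98,0xc5,0x5c}
#4 dst[0x03+7] := {0xb4,0x77,0x24,0x48,0x17,0x7c,0xd6}
query mem[0x23]=0xd6, mem[0x13]=0xe9, mem[0x27]=0x5c, mem[0x08]=0x7c, mem[0x05]=0x24

MEM[0x23,0x13,0x27,0x08,0x05] = d6 e9 5c 7c 24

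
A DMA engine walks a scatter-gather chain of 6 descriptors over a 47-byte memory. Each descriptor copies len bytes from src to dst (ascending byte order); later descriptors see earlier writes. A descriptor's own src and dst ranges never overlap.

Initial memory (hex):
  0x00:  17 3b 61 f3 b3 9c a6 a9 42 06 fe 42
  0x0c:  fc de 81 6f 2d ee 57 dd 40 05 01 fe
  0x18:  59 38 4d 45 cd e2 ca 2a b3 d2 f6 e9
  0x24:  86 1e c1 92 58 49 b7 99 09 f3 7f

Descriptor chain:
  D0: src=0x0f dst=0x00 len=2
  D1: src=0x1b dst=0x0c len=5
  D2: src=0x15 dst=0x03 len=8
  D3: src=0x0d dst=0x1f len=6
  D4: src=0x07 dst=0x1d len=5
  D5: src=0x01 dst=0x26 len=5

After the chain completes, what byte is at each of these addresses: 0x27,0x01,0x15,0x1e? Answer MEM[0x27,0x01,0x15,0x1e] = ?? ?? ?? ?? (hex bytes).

#0 dst[0x00+2] := {0x6f,0x2d}
#1 dst[0x0c+5] := {0x45,0xcd,0xe2,0xca,0x2a}
#2 dst[0x03+8] := {0x05,0x01,0xfe,0x59,0x38,0x4d,0x45,0xcd}
#3 dst[0x1f+6] := {0xcd,0xe2,0xca,0x2a,0xee,0x57}
#4 dst[0x1d+5] := {0x38,0x4d,0x45,0xcd,0x42}
#5 dst[0x26+5] := {0x2d,0x61,0x05,0x01,0xfe}
query mem[0x27]=0x61, mem[0x01]=0x2d, mem[0x15]=0x05, mem[0x1e]=0x4d

MEM[0x27,0x01,0x15,0x1e] = 61 2d 05 4d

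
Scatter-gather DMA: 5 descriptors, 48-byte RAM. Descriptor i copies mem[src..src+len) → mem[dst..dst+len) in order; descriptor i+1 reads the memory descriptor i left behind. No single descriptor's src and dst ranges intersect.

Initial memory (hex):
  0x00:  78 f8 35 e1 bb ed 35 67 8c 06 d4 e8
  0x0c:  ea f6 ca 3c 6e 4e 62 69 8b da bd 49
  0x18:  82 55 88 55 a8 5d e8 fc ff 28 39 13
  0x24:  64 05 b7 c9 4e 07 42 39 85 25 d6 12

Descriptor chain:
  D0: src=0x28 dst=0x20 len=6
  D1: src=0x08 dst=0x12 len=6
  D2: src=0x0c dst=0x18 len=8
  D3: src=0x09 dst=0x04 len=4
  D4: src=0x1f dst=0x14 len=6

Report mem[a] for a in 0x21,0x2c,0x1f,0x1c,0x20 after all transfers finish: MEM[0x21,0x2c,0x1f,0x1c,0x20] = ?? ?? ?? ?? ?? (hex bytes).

  after D0: wrote 6B at 0x20 = 4e0742398525
  after D1: wrote 6B at 0x12 = 8c06d4e8eaf6
  after D2: wrote 8B at 0x18 = eaf6ca3c6e4e8c06
  after D3: wrote 4B at 0x04 = 06d4e8ea
  after D4: wrote 6B at 0x14 = 064e07423985
query mem[0x21]=0x07, mem[0x2c]=0x85, mem[0x1f]=0x06, mem[0x1c]=0x6e, mem[0x20]=0x4e

MEM[0x21,0x2c,0x1f,0x1c,0x20] = 07 85 06 6e 4e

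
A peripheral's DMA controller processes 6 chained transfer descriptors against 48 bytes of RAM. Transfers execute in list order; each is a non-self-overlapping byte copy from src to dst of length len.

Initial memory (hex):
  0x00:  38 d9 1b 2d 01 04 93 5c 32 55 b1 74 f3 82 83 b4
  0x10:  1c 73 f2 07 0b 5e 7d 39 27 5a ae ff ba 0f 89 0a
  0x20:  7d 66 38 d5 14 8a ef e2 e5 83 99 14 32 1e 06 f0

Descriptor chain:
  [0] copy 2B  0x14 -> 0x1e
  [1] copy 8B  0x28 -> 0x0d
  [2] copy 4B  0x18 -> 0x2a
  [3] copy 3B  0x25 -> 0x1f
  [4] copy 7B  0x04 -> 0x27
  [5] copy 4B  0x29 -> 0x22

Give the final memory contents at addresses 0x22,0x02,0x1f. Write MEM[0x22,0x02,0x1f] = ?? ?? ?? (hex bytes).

MEM[0x22,0x02,0x1f] = 93 1b 8a

  after D0: wrote 2B at 0x1e = 0b5e
  after D1: wrote 8B at 0x0d = e5839914321e06f0
  after D2: wrote 4B at 0x2a = 275aaeff
  after D3: wrote 3B at 0x1f = 8aefe2
  after D4: wrote 7B at 0x27 = 0104935c3255b1
  after D5: wrote 4B at 0x22 = 935c3255
query mem[0x22]=0x93, mem[0x02]=0x1b, mem[0x1f]=0x8a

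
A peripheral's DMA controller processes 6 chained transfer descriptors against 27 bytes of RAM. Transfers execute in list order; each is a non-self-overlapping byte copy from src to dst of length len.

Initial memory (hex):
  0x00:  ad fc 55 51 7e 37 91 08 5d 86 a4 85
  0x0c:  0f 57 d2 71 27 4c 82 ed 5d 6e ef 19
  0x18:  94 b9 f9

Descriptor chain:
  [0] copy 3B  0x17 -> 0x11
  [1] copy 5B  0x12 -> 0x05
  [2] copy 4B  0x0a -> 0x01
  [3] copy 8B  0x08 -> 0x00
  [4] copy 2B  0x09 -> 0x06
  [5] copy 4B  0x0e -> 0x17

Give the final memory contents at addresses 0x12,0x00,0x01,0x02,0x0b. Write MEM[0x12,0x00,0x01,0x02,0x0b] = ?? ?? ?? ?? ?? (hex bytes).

D0: mem[0x11..0x13] <- [19 94 b9]
D1: mem[0x05..0x09] <- [94 b9 5d 6e ef]
D2: mem[0x01..0x04] <- [a4 85 0f 57]
D3: mem[0x00..0x07] <- [6e ef a4 85 0f 57 d2 71]
D4: mem[0x06..0x07] <- [ef a4]
D5: mem[0x17..0x1a] <- [d2 71 27 19]
query mem[0x12]=0x94, mem[0x00]=0x6e, mem[0x01]=0xef, mem[0x02]=0xa4, mem[0x0b]=0x85

MEM[0x12,0x00,0x01,0x02,0x0b] = 94 6e ef a4 85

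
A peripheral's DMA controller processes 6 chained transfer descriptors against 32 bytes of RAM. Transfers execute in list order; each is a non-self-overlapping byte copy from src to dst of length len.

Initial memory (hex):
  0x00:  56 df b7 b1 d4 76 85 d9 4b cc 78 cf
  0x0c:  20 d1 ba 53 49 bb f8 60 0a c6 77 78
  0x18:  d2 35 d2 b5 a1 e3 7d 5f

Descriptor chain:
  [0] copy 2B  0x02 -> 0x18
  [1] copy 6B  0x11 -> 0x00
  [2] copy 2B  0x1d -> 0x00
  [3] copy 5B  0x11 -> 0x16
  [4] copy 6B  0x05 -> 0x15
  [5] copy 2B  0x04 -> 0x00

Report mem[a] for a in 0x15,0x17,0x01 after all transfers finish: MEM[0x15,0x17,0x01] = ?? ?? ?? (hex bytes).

D0: mem[0x18..0x19] <- [b7 b1]
D1: mem[0x00..0x05] <- [bb f8 60 0a c6 77]
D2: mem[0x00..0x01] <- [e3 7d]
D3: mem[0x16..0x1a] <- [bb f8 60 0a c6]
D4: mem[0x15..0x1a] <- [77 85 d9 4b cc 78]
D5: mem[0x00..0x01] <- [c6 77]
query mem[0x15]=0x77, mem[0x17]=0xd9, mem[0x01]=0x77

MEM[0x15,0x17,0x01] = 77 d9 77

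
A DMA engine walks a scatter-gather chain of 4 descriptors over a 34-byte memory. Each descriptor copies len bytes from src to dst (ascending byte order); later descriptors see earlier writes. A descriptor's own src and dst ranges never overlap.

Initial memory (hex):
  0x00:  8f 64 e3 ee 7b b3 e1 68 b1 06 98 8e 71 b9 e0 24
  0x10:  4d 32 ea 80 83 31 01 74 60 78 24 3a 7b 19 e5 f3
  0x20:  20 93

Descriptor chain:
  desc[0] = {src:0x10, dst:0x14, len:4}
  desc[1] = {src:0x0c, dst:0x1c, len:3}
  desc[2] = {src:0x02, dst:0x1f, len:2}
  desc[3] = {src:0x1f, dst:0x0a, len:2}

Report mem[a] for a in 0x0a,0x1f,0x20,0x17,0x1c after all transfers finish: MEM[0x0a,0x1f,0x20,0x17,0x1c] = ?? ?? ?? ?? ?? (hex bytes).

MEM[0x0a,0x1f,0x20,0x17,0x1c] = e3 e3 ee 80 71

[0] 0x10->0x14 len=4 : 4d 32 ea 80
[1] 0x0c->0x1c len=3 : 71 b9 e0
[2] 0x02->0x1f len=2 : e3 ee
[3] 0x1f->0x0a len=2 : e3 ee
query mem[0x0a]=0xe3, mem[0x1f]=0xe3, mem[0x20]=0xee, mem[0x17]=0x80, mem[0x1c]=0x71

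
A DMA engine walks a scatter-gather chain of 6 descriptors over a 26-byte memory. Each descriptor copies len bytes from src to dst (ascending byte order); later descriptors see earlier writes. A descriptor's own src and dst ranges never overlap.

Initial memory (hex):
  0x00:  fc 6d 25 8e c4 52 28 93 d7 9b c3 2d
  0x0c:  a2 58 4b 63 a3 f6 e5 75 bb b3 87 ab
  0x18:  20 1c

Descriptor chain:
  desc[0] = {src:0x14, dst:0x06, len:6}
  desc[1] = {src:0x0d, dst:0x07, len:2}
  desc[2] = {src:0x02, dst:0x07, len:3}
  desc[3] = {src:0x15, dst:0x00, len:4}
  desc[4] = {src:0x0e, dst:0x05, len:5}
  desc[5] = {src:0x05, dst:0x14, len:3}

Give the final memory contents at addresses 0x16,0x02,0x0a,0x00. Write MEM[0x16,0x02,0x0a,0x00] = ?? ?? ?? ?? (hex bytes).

MEM[0x16,0x02,0x0a,0x00] = a3 ab 20 b3

[0] 0x14->0x06 len=6 : bb b3 87 ab 20 1c
[1] 0x0d->0x07 len=2 : 58 4b
[2] 0x02->0x07 len=3 : 25 8e c4
[3] 0x15->0x00 len=4 : b3 87 ab 20
[4] 0x0e->0x05 len=5 : 4b 63 a3 f6 e5
[5] 0x05->0x14 len=3 : 4b 63 a3
query mem[0x16]=0xa3, mem[0x02]=0xab, mem[0x0a]=0x20, mem[0x00]=0xb3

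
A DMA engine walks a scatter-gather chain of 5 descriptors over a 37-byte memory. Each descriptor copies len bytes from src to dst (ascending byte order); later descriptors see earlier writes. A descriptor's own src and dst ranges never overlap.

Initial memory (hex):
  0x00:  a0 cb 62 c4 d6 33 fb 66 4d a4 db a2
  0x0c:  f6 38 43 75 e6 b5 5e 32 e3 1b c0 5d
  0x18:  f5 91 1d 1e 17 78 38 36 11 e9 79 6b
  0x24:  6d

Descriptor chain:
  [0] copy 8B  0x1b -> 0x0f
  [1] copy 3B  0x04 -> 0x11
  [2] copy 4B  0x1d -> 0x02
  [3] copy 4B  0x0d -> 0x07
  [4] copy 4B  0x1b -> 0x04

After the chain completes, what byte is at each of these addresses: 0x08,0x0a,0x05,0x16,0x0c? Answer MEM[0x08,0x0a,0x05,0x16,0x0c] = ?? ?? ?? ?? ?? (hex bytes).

  after D0: wrote 8B at 0x0f = 1e1778383611e979
  after D1: wrote 3B at 0x11 = d633fb
  after D2: wrote 4B at 0x02 = 78383611
  after D3: wrote 4B at 0x07 = 38431e17
  after D4: wrote 4B at 0x04 = 1e177838
query mem[0x08]=0x43, mem[0x0a]=0x17, mem[0x05]=0x17, mem[0x16]=0x79, mem[0x0c]=0xf6

MEM[0x08,0x0a,0x05,0x16,0x0c] = 43 17 17 79 f6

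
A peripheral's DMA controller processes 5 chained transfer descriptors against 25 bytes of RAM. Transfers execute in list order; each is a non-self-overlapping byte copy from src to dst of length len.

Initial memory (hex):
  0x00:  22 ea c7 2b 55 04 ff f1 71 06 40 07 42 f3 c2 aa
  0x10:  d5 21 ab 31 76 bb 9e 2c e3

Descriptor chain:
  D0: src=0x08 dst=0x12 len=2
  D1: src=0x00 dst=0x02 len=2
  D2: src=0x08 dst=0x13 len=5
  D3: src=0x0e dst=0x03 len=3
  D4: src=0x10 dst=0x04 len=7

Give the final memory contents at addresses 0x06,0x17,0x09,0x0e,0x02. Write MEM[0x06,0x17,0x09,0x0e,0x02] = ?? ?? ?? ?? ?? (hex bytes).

#0 dst[0x12+2] := {0x71,0x06}
#1 dst[0x02+2] := {0x22,0xea}
#2 dst[0x13+5] := {0x71,0x06,0x40,0x07,0x42}
#3 dst[0x03+3] := {0xc2,0xaa,0xd5}
#4 dst[0x04+7] := {0xd5,0x21,0x71,0x71,0x06,0x40,0x07}
query mem[0x06]=0x71, mem[0x17]=0x42, mem[0x09]=0x40, mem[0x0e]=0xc2, mem[0x02]=0x22

MEM[0x06,0x17,0x09,0x0e,0x02] = 71 42 40 c2 22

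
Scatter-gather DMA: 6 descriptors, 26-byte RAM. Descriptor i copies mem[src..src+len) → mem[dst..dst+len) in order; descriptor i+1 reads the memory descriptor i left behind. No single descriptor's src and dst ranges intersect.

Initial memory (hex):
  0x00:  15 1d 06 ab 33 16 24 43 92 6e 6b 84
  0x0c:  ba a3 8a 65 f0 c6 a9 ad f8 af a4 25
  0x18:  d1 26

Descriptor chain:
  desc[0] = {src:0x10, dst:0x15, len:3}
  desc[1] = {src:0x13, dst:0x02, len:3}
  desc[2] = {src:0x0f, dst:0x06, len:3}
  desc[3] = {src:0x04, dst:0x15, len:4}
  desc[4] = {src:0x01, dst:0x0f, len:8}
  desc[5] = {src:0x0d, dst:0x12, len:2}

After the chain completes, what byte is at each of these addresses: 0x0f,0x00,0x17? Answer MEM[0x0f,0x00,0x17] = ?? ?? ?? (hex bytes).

MEM[0x0f,0x00,0x17] = 1d 15 65

#0 dst[0x15+3] := {0xf0,0xc6,0xa9}
#1 dst[0x02+3] := {0xad,0xf8,0xf0}
#2 dst[0x06+3] := {0x65,0xf0,0xc6}
#3 dst[0x15+4] := {0xf0,0x16,0x65,0xf0}
#4 dst[0x0f+8] := {0x1d,0xad,0xf8,0xf0,0x16,0x65,0xf0,0xc6}
#5 dst[0x12+2] := {0xa3,0x8a}
query mem[0x0f]=0x1d, mem[0x00]=0x15, mem[0x17]=0x65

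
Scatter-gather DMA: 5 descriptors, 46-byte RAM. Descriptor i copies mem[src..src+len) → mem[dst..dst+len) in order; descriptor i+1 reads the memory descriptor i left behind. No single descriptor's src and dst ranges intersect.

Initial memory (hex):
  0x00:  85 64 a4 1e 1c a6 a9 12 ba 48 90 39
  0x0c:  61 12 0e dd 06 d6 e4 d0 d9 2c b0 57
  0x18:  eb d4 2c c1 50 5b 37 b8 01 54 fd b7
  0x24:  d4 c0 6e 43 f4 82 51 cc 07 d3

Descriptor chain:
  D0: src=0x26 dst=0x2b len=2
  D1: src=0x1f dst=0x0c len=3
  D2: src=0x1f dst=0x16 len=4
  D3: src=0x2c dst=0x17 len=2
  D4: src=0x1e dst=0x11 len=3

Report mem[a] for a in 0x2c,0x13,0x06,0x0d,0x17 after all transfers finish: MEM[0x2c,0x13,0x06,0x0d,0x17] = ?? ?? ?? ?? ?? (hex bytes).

MEM[0x2c,0x13,0x06,0x0d,0x17] = 43 01 a9 01 43

[0] 0x26->0x2b len=2 : 6e 43
[1] 0x1f->0x0c len=3 : b8 01 54
[2] 0x1f->0x16 len=4 : b8 01 54 fd
[3] 0x2c->0x17 len=2 : 43 d3
[4] 0x1e->0x11 len=3 : 37 b8 01
query mem[0x2c]=0x43, mem[0x13]=0x01, mem[0x06]=0xa9, mem[0x0d]=0x01, mem[0x17]=0x43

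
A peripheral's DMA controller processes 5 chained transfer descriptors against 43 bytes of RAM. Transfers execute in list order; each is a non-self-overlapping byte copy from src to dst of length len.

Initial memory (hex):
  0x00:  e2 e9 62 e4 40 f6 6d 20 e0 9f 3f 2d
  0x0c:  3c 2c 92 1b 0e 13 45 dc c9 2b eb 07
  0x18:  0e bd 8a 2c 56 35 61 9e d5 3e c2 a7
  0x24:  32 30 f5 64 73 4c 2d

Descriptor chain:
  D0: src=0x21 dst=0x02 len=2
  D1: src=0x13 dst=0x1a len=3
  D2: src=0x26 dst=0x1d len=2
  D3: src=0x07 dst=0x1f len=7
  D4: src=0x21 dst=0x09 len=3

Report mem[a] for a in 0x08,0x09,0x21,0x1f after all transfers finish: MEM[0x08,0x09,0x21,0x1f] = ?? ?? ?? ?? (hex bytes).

D0: mem[0x02..0x03] <- [3e c2]
D1: mem[0x1a..0x1c] <- [dc c9 2b]
D2: mem[0x1d..0x1e] <- [f5 64]
D3: mem[0x1f..0x25] <- [20 e0 9f 3f 2d 3c 2c]
D4: mem[0x09..0x0b] <- [9f 3f 2d]
query mem[0x08]=0xe0, mem[0x09]=0x9f, mem[0x21]=0x9f, mem[0x1f]=0x20

MEM[0x08,0x09,0x21,0x1f] = e0 9f 9f 20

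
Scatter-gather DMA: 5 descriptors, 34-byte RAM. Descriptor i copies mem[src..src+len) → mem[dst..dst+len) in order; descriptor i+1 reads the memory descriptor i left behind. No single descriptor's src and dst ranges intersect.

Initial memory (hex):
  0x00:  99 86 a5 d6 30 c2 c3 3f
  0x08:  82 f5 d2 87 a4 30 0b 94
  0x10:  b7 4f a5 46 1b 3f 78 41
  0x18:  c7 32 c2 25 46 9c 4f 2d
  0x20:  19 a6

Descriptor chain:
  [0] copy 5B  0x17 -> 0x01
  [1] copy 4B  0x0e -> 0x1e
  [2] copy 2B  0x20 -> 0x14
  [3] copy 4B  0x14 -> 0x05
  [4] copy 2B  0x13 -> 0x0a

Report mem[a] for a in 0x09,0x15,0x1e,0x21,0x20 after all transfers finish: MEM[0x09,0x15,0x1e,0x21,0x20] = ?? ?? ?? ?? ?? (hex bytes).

  after D0: wrote 5B at 0x01 = 41c732c225
  after D1: wrote 4B at 0x1e = 0b94b74f
  after D2: wrote 2B at 0x14 = b74f
  after D3: wrote 4B at 0x05 = b74f7841
  after D4: wrote 2B at 0x0a = 46b7
query mem[0x09]=0xf5, mem[0x15]=0x4f, mem[0x1e]=0x0b, mem[0x21]=0x4f, mem[0x20]=0xb7

MEM[0x09,0x15,0x1e,0x21,0x20] = f5 4f 0b 4f b7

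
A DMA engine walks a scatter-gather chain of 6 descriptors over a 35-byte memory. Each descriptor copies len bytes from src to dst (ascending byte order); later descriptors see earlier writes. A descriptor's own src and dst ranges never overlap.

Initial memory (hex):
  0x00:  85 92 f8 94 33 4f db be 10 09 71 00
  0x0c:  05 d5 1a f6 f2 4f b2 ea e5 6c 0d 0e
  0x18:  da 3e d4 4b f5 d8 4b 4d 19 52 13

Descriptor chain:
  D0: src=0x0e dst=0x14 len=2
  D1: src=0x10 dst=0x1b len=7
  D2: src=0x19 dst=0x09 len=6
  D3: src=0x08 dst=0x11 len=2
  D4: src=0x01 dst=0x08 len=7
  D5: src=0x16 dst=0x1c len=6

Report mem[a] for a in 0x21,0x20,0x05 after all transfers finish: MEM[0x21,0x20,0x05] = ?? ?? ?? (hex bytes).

  after D0: wrote 2B at 0x14 = 1af6
  after D1: wrote 7B at 0x1b = f24fb2ea1af60d
  after D2: wrote 6B at 0x09 = 3ed4f24fb2ea
  after D3: wrote 2B at 0x11 = 103e
  after D4: wrote 7B at 0x08 = 92f894334fdbbe
  after D5: wrote 6B at 0x1c = 0d0eda3ed4f2
query mem[0x21]=0xf2, mem[0x20]=0xd4, mem[0x05]=0x4f

MEM[0x21,0x20,0x05] = f2 d4 4f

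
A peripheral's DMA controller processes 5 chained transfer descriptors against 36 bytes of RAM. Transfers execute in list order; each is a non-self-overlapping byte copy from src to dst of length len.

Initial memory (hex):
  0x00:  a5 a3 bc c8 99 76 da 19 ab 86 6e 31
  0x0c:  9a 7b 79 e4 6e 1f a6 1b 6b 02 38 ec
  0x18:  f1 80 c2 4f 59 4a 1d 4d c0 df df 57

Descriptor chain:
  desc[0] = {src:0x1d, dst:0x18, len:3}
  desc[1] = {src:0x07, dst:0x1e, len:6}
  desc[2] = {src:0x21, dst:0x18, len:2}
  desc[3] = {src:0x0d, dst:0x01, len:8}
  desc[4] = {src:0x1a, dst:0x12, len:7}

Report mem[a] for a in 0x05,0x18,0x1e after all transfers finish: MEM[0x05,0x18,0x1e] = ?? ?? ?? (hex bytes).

D0: mem[0x18..0x1a] <- [4a 1d 4d]
D1: mem[0x1e..0x23] <- [19 ab 86 6e 31 9a]
D2: mem[0x18..0x19] <- [6e 31]
D3: mem[0x01..0x08] <- [7b 79 e4 6e 1f a6 1b 6b]
D4: mem[0x12..0x18] <- [4d 4f 59 4a 19 ab 86]
query mem[0x05]=0x1f, mem[0x18]=0x86, mem[0x1e]=0x19

MEM[0x05,0x18,0x1e] = 1f 86 19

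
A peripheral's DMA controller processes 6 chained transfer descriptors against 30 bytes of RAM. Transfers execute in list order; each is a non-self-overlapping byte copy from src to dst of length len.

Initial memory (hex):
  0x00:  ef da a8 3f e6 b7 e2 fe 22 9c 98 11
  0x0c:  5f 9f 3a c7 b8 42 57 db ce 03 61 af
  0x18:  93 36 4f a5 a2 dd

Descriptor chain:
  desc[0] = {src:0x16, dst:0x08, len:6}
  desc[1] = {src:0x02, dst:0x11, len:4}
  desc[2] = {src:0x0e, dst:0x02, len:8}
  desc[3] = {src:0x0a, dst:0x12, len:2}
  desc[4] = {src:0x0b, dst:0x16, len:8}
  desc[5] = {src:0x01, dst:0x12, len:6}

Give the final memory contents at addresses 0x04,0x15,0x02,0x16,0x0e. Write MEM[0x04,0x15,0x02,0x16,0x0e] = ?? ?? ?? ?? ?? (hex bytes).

#0 dst[0x08+6] := {0x61,0xaf,0x93,0x36,0x4f,0xa5}
#1 dst[0x11+4] := {0xa8,0x3f,0xe6,0xb7}
#2 dst[0x02+8] := {0x3a,0xc7,0xb8,0xa8,0x3f,0xe6,0xb7,0x03}
#3 dst[0x12+2] := {0x93,0x36}
#4 dst[0x16+8] := {0x36,0x4f,0xa5,0x3a,0xc7,0xb8,0xa8,0x93}
#5 dst[0x12+6] := {0xda,0x3a,0xc7,0xb8,0xa8,0x3f}
query mem[0x04]=0xb8, mem[0x15]=0xb8, mem[0x02]=0x3a, mem[0x16]=0xa8, mem[0x0e]=0x3a

MEM[0x04,0x15,0x02,0x16,0x0e] = b8 b8 3a a8 3a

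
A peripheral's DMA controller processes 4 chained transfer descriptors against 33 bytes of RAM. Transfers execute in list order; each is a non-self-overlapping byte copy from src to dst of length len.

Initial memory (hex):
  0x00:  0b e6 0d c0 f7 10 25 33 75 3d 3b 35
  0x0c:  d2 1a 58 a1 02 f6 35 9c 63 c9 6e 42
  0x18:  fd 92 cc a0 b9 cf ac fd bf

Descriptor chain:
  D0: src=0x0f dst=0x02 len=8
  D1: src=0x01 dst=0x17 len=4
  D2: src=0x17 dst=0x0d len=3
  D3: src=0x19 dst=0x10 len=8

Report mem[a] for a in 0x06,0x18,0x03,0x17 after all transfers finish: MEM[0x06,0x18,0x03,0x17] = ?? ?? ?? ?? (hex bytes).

MEM[0x06,0x18,0x03,0x17] = 9c a1 02 bf

D0: mem[0x02..0x09] <- [a1 02 f6 35 9c 63 c9 6e]
D1: mem[0x17..0x1a] <- [e6 a1 02 f6]
D2: mem[0x0d..0x0f] <- [e6 a1 02]
D3: mem[0x10..0x17] <- [02 f6 a0 b9 cf ac fd bf]
query mem[0x06]=0x9c, mem[0x18]=0xa1, mem[0x03]=0x02, mem[0x17]=0xbf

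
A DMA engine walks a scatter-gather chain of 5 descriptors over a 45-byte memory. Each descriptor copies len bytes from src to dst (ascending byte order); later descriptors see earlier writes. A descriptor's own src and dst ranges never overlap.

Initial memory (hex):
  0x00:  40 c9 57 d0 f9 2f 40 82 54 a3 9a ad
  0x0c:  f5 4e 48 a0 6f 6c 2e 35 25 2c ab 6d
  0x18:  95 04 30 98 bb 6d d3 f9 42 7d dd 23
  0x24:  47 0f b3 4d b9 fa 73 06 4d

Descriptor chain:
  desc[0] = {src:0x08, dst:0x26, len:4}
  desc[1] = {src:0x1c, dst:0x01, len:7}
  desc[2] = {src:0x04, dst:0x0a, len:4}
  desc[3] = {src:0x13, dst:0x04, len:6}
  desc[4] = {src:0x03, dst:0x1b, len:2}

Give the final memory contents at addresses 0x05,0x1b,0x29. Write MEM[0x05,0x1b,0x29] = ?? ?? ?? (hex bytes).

D0: mem[0x26..0x29] <- [54 a3 9a ad]
D1: mem[0x01..0x07] <- [bb 6d d3 f9 42 7d dd]
D2: mem[0x0a..0x0d] <- [f9 42 7d dd]
D3: mem[0x04..0x09] <- [35 25 2c ab 6d 95]
D4: mem[0x1b..0x1c] <- [d3 35]
query mem[0x05]=0x25, mem[0x1b]=0xd3, mem[0x29]=0xad

MEM[0x05,0x1b,0x29] = 25 d3 ad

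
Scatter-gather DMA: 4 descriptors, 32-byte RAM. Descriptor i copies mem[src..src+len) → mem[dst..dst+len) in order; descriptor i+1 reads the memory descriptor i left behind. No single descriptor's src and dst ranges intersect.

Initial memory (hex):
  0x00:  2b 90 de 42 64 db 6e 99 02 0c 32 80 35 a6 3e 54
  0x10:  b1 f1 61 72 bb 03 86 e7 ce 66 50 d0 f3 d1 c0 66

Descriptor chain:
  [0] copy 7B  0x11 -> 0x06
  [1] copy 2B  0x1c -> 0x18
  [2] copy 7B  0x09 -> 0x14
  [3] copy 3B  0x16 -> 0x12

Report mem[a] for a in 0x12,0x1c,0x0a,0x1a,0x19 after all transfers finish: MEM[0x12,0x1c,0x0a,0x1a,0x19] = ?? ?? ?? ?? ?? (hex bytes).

MEM[0x12,0x1c,0x0a,0x1a,0x19] = 86 f3 03 54 3e

[0] 0x11->0x06 len=7 : f1 61 72 bb 03 86 e7
[1] 0x1c->0x18 len=2 : f3 d1
[2] 0x09->0x14 len=7 : bb 03 86 e7 a6 3e 54
[3] 0x16->0x12 len=3 : 86 e7 a6
query mem[0x12]=0x86, mem[0x1c]=0xf3, mem[0x0a]=0x03, mem[0x1a]=0x54, mem[0x19]=0x3e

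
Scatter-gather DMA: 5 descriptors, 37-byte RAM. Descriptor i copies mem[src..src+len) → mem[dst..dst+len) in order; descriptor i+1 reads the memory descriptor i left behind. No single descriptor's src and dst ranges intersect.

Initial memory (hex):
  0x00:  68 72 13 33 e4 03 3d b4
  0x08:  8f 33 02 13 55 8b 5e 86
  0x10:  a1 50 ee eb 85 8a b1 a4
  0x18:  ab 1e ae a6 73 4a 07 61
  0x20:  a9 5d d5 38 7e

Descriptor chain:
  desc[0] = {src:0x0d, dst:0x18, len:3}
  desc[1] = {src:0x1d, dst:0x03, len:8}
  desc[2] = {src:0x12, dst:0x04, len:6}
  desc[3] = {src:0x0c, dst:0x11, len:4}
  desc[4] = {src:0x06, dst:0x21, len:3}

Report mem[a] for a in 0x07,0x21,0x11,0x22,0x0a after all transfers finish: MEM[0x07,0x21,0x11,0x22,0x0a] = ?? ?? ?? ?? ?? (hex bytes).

MEM[0x07,0x21,0x11,0x22,0x0a] = 8a 85 55 8a 7e

[0] 0x0d->0x18 len=3 : 8b 5e 86
[1] 0x1d->0x03 len=8 : 4a 07 61 a9 5d d5 38 7e
[2] 0x12->0x04 len=6 : ee eb 85 8a b1 a4
[3] 0x0c->0x11 len=4 : 55 8b 5e 86
[4] 0x06->0x21 len=3 : 85 8a b1
query mem[0x07]=0x8a, mem[0x21]=0x85, mem[0x11]=0x55, mem[0x22]=0x8a, mem[0x0a]=0x7e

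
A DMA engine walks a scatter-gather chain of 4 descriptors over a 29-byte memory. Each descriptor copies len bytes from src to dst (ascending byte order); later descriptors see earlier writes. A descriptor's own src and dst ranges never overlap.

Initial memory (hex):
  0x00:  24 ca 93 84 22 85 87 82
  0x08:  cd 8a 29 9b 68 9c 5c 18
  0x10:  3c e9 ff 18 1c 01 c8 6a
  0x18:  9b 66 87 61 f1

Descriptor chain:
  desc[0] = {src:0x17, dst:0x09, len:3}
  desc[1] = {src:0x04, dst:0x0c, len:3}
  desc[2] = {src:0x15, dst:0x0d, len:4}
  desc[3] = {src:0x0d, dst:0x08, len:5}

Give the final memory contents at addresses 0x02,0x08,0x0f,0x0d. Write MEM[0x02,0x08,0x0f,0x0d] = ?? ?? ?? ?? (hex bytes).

D0: mem[0x09..0x0b] <- [6a 9b 66]
D1: mem[0x0c..0x0e] <- [22 85 87]
D2: mem[0x0d..0x10] <- [01 c8 6a 9b]
D3: mem[0x08..0x0c] <- [01 c8 6a 9b e9]
query mem[0x02]=0x93, mem[0x08]=0x01, mem[0x0f]=0x6a, mem[0x0d]=0x01

MEM[0x02,0x08,0x0f,0x0d] = 93 01 6a 01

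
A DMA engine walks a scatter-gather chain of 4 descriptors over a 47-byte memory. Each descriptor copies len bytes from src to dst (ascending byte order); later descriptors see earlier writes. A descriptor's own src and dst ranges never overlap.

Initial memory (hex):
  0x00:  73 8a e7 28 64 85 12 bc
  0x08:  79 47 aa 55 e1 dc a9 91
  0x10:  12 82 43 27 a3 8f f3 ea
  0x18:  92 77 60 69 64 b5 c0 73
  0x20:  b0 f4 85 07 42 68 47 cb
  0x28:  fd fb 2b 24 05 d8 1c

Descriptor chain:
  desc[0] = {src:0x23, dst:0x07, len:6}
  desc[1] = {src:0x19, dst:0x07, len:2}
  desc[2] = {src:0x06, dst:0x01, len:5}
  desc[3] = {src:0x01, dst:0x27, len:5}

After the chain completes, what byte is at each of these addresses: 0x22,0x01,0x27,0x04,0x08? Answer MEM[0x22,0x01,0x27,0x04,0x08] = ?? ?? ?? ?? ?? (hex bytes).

#0 dst[0x07+6] := {0x07,0x42,0x68,0x47,0xcb,0xfd}
#1 dst[0x07+2] := {0x77,0x60}
#2 dst[0x01+5] := {0x12,0x77,0x60,0x68,0x47}
#3 dst[0x27+5] := {0x12,0x77,0x60,0x68,0x47}
query mem[0x22]=0x85, mem[0x01]=0x12, mem[0x27]=0x12, mem[0x04]=0x68, mem[0x08]=0x60

MEM[0x22,0x01,0x27,0x04,0x08] = 85 12 12 68 60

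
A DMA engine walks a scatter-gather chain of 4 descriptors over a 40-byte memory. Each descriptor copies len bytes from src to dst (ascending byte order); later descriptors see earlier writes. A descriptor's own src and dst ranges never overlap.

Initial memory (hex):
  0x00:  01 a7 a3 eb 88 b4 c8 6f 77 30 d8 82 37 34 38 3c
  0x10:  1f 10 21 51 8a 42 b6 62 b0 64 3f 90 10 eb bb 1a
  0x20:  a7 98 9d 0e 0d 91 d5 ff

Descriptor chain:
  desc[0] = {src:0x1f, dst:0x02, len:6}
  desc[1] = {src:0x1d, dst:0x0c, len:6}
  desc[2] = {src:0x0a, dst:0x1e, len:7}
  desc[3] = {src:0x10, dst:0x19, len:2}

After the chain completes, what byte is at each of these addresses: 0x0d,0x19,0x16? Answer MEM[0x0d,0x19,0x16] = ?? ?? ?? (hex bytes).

D0: mem[0x02..0x07] <- [1a a7 98 9d 0e 0d]
D1: mem[0x0c..0x11] <- [eb bb 1a a7 98 9d]
D2: mem[0x1e..0x24] <- [d8 82 eb bb 1a a7 98]
D3: mem[0x19..0x1a] <- [98 9d]
query mem[0x0d]=0xbb, mem[0x19]=0x98, mem[0x16]=0xb6

MEM[0x0d,0x19,0x16] = bb 98 b6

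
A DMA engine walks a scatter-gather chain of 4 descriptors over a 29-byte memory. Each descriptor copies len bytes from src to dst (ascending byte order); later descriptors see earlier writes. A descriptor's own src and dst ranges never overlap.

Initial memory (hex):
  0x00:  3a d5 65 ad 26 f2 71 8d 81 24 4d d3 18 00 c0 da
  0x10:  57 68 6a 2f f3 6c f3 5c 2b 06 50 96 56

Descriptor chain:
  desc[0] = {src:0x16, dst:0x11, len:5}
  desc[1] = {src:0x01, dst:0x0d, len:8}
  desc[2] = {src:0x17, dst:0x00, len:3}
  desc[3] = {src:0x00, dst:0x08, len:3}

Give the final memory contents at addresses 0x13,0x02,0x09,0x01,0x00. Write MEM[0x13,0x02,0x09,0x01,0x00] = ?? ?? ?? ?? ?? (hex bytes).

MEM[0x13,0x02,0x09,0x01,0x00] = 8d 06 2b 2b 5c

#0 dst[0x11+5] := {0xf3,0x5c,0x2b,0x06,0x50}
#1 dst[0x0d+8] := {0xd5,0x65,0xad,0x26,0xf2,0x71,0x8d,0x81}
#2 dst[0x00+3] := {0x5c,0x2b,0x06}
#3 dst[0x08+3] := {0x5c,0x2b,0x06}
query mem[0x13]=0x8d, mem[0x02]=0x06, mem[0x09]=0x2b, mem[0x01]=0x2b, mem[0x00]=0x5c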